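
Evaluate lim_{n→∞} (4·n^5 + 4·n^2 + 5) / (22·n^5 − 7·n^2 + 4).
lim = 4/22 = 2/11

For large n the leading n^5 terms dominate both numerator and denominator. Dividing top and bottom by n^5, every other term tends to 0, leaving 4/22 = 2/11.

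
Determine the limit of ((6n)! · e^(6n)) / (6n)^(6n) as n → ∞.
lim = ∞

Stirling: (6n)! ~ sqrt(2π·6n) · (6n/e)^(6n). Hence
  (6n)! · e^(6n) / (6n)^(6n) ~ sqrt(2π·6n) = sqrt(2π·6) · sqrt(n) → ∞.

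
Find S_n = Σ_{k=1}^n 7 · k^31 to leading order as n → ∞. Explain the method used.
S_n ~ 7 · n^32 / 32

By integral comparison (Euler-Maclaurin), Σ_{k=1}^n 7 · k^31 = 7 · ∫_0^n x^31 dx + O(n^31) = 7 · n^32/32 + O(n^31). (Equivalently, Faulhaber's formula gives the same leading term.)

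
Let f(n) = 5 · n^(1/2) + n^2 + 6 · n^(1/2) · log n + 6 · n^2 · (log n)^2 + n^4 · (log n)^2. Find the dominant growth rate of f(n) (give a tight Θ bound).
f(n) ∈ Θ(n^4 · (log n)^2)

Compare the terms by growth order. For large n, n^a · (log n)^b dominates n^a' · (log n)^b' iff a > a', or (a = a' and b > b'). Ranking the 5 terms shows the dominant one is n^4 · (log n)^2. Hence f(n) ∈ Θ(n^4 · (log n)^2).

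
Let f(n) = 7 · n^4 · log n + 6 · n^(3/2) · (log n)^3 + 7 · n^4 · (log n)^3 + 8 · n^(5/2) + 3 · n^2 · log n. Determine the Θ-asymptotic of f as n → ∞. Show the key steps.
f(n) ∈ Θ(n^4 · (log n)^3)

Compare the terms by growth order. For large n, n^a · (log n)^b dominates n^a' · (log n)^b' iff a > a', or (a = a' and b > b'). Ranking the 5 terms shows the dominant one is 7 · n^4 · (log n)^3. Hence f(n) ∈ Θ(n^4 · (log n)^3).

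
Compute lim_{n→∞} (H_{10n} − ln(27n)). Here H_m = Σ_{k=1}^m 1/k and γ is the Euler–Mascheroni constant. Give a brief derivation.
lim = ln(10/27) + γ

By Euler-Maclaurin, H_m = ln m + γ + O(1/m). So
  H_{10n} − ln(27n) = ln(10n) + γ − ln(27n) + O(1/n)
                       = ln(10/27) + γ + O(1/n).
Hence the limit is ln(10/27) + γ.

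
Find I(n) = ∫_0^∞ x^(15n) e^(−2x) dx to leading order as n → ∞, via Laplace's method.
I(n) ~ (sqrt(2π·15n) / 2) · (15n/(2e))^(15n)

Write the integrand as exp(15n ln x − 2x) and set f(x) = 15n ln x − 2x. Then f'(x) = 15n/x − 2 = 0 at x* = 15n/2, and f''(x*) = −15n/x*^2 = −2^2/(15n). Laplace's method (interior maximum) gives
  I(n) ~ e^(f(x*)) · sqrt(2π / |f''(x*)|)
        = exp(15n ln(15n/2) − 15n) · sqrt(2π · 15n / 2^2)
        = (15n/2)^(15n) e^(−15n) · sqrt(2π·15n) / 2
        = (sqrt(2π·15n) / 2) · (15n/(2e))^(15n).
This matches Γ(15n+1)/2^(15n+1) with Stirling applied to Γ.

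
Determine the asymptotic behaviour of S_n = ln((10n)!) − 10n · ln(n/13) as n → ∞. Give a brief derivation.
S_n ~ 10n · (ln 130 − 1) + O(ln n)

Stirling: ln((10n)!) = 10n ln(10n) − 10n + O(ln n).
  S_n = 10n ln(10n) − 10n − 10n ln(n/13) + O(ln n)
      = 10n ln(10n) − 10n ln n + 10n ln 13 − 10n + O(ln n)
      = 10n ln 10 + 10n ln 13 − 10n + O(ln n)
      = 10n (ln 130 − 1) + O(ln n).
Numerically ln(130) − 1 ≈ 3.8675.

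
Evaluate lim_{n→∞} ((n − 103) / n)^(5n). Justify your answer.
lim = e^(−515)

Rewrite as (1 − 103/n)^(5n). By the standard limit (1 + x/n)^n → e^x, we have (1 − 103/n)^n → e^(−103), and raising to the 5th power gives e^(−515).
More precisely, ln[(1 − 103/n)^(5n)] = 5n · ln(1 − 103/n) = 5n · (-103/n + O(1/n^2)) = -515 + O(1/n) → -515.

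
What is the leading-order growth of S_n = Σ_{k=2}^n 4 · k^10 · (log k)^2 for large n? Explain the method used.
S_n ~ 4 · n^11 · (log n)^2 / 11

By integral comparison, S_n = ∫_1^n 4 · x^10 · (log x)^2 dx + O(n^10 · (log n)^2). For the integral, the leading term of ∫_1^n x^10 (log x)^2 dx is n^11/11 · (log n)^2 (by repeated integration by parts; each step lowers the log-exponent and produces a relatively O(1/log n) correction). Hence S_n ~ 4 · n^11 · (log n)^2 / 11.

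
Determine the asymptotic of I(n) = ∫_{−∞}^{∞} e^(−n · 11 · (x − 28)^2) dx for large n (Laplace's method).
I(n) = sqrt(π/(11n))

Here φ(x) = 11 · (x − 28)^2 has its unique minimum at x* = 28 with φ(x*) = 0 and φ''(x*) = 22. Laplace's method gives
  I(n) ~ e^(−n φ(x*)) · sqrt(2π / (n · φ''(x*))) = sqrt(2π / (22n)) = sqrt(π/(11n)).
This is exact: substituting u = (x − 28)·sqrt(11n) gives I(n) = (1/sqrt(11n)) ∫_{−∞}^{∞} e^(−u^2) du = sqrt(π/(11n)).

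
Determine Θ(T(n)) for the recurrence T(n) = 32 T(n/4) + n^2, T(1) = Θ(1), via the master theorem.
T(n) = Θ(n^(log_4 32))

Master theorem: compare f(n) = n^2 to n^(log_4 32) where log_4 32 ≈ 2.500. Since 2 < log_4 32, we have f(n) = O(n^(log_4 32 − ε)) for some ε > 0 — Case 1. Hence T(n) = Θ(n^(log_4 32)).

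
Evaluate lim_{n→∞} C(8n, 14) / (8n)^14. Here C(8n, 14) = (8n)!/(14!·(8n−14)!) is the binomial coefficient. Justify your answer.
lim = 1/14! = 1/87178291200

With N = 8n → ∞: C(N, 14) / N^14 = [N(N−1)…(N−13)] / (14! · N^14) = (1/14!) · 1 · (1 − 1/(8n)) · … · (1 − 13/(8n)). Each factor → 1 as N → ∞, so the limit is 1/14! = 1/87178291200.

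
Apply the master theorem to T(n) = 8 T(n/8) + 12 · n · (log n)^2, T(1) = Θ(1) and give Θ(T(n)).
T(n) = Θ(n · (log n)^3)

Here log_8 8 = 1 and f(n) = 12 · n · (log n)^2 = Θ(n^(log_8 8) · (log n)^2). This is the extended Case 2 of the master theorem (f matches the critical exponent up to log factors), giving T(n) = Θ(n^(log_8 8) · (log n)^(2+1)) = Θ(n · (log n)^3).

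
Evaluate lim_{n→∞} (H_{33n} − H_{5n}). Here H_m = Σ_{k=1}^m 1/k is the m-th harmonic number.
lim = ln(33/5)

Euler-Maclaurin gives H_m = ln m + γ + 1/(2m) + O(1/m^2). The γ and O(1/m) terms cancel in the difference:
  H_{33n} − H_{5n} = ln(33n) − ln(5n) + O(1/n) = ln(33/5) + O(1/n).
Hence the limit is ln(33/5).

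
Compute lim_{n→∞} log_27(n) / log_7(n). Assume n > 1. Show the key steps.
lim = ln(7) / ln(27) = log_27(7)

Change of base: log_27(n) = ln n / ln 27 and log_7(n) = ln n / ln 7. The ratio is (ln n / ln 27) · (ln 7 / ln n) = ln 7 / ln 27, a constant independent of n. So the limit is ln 7 / ln 27 = log_27(7).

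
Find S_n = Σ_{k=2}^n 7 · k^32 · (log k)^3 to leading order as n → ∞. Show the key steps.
S_n ~ 7 · n^33 · (log n)^3 / 33

By integral comparison, S_n = ∫_1^n 7 · x^32 · (log x)^3 dx + O(n^32 · (log n)^3). For the integral, the leading term of ∫_1^n x^32 (log x)^3 dx is n^33/33 · (log n)^3 (by repeated integration by parts; each step lowers the log-exponent and produces a relatively O(1/log n) correction). Hence S_n ~ 7 · n^33 · (log n)^3 / 33.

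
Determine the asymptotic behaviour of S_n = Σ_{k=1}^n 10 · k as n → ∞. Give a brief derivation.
S_n ~ 5 · n^2

By integral comparison (Euler-Maclaurin), Σ_{k=1}^n 10 · k = 10 · ∫_0^n x^1 dx + O(n) = 10 · n^2/2 = 5 · n^2 + O(n). (Equivalently, Faulhaber's formula gives the same leading term.)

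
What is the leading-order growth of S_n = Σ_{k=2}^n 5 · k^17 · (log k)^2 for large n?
S_n ~ 5 · n^18 · (log n)^2 / 18

By integral comparison, S_n = ∫_1^n 5 · x^17 · (log x)^2 dx + O(n^17 · (log n)^2). For the integral, the leading term of ∫_1^n x^17 (log x)^2 dx is n^18/18 · (log n)^2 (by repeated integration by parts; each step lowers the log-exponent and produces a relatively O(1/log n) correction). Hence S_n ~ 5 · n^18 · (log n)^2 / 18.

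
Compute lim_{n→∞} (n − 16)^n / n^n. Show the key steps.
lim = e^(−16)

Rewrite as (1 − 16/n)^(n). By the standard limit (1 + x/n)^n → e^x, we have (1 − 16/n)^n → e^(−16), and raising to the 1st power gives e^(−16).
More precisely, ln[(1 − 16/n)^(n)] = n · ln(1 − 16/n) = n · (-16/n + O(1/n^2)) = -16 + O(1/n) → -16.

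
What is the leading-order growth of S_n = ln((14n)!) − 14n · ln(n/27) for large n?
S_n ~ 14n · (ln 378 − 1) + O(ln n)

Stirling: ln((14n)!) = 14n ln(14n) − 14n + O(ln n).
  S_n = 14n ln(14n) − 14n − 14n ln(n/27) + O(ln n)
      = 14n ln(14n) − 14n ln n + 14n ln 27 − 14n + O(ln n)
      = 14n ln 14 + 14n ln 27 − 14n + O(ln n)
      = 14n (ln 378 − 1) + O(ln n).
Numerically ln(378) − 1 ≈ 4.9349.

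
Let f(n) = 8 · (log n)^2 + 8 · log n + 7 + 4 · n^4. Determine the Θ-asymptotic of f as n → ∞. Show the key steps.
f(n) ∈ Θ(n^4)

Compare the terms by growth order. For large n, n^a · (log n)^b dominates n^a' · (log n)^b' iff a > a', or (a = a' and b > b'). Ranking the 4 terms shows the dominant one is 4 · n^4. Hence f(n) ∈ Θ(n^4).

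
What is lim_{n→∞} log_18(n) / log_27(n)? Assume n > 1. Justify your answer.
lim = ln(27) / ln(18) = log_18(27)

Change of base: log_18(n) = ln n / ln 18 and log_27(n) = ln n / ln 27. The ratio is (ln n / ln 18) · (ln 27 / ln n) = ln 27 / ln 18, a constant independent of n. So the limit is ln 27 / ln 18 = log_18(27).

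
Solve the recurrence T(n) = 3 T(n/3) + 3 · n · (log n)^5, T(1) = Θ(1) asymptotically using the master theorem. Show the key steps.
T(n) = Θ(n · (log n)^6)

Here log_3 3 = 1 and f(n) = 3 · n · (log n)^5 = Θ(n^(log_3 3) · (log n)^5). This is the extended Case 2 of the master theorem (f matches the critical exponent up to log factors), giving T(n) = Θ(n^(log_3 3) · (log n)^(5+1)) = Θ(n · (log n)^6).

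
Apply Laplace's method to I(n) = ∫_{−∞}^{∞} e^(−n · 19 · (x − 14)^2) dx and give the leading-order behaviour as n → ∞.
I(n) = sqrt(π/(19n))

Here φ(x) = 19 · (x − 14)^2 has its unique minimum at x* = 14 with φ(x*) = 0 and φ''(x*) = 38. Laplace's method gives
  I(n) ~ e^(−n φ(x*)) · sqrt(2π / (n · φ''(x*))) = sqrt(2π / (38n)) = sqrt(π/(19n)).
This is exact: substituting u = (x − 14)·sqrt(19n) gives I(n) = (1/sqrt(19n)) ∫_{−∞}^{∞} e^(−u^2) du = sqrt(π/(19n)).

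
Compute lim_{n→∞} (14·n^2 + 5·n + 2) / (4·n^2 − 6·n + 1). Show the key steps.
lim = 14/4 = 7/2

For large n the leading n^2 terms dominate both numerator and denominator. Dividing top and bottom by n^2, every other term tends to 0, leaving 14/4 = 7/2.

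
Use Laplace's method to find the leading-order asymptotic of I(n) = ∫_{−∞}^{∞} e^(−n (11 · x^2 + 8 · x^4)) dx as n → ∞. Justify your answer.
I(n) ~ sqrt(π/(11n))

φ(x) = 11 · x^2 + 8 · x^4 has its unique global minimum at x* = 0 (since φ'(x) = 22x + 32x^3 = 0 only at x = 0 for real x with both coefficients positive, and φ → ∞ as |x| → ∞). At x* = 0, φ(0) = 0 and φ''(0) = 22. Laplace's method then gives
  I(n) ~ sqrt(2π / (n · φ''(0))) · e^(−n φ(0)) = sqrt(2π / (22n)) = sqrt(π/(11n)).
The 8 · x^4 term contributes only at subleading order (an O(1/n) relative correction).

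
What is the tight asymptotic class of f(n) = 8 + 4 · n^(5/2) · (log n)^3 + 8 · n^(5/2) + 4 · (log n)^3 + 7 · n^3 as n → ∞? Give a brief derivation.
f(n) ∈ Θ(n^3)

Compare the terms by growth order. For large n, n^a · (log n)^b dominates n^a' · (log n)^b' iff a > a', or (a = a' and b > b'). Ranking the 5 terms shows the dominant one is 7 · n^3. Hence f(n) ∈ Θ(n^3).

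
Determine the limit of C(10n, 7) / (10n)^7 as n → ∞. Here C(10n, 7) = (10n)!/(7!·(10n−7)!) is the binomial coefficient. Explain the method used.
lim = 1/7! = 1/5040

With N = 10n → ∞: C(N, 7) / N^7 = [N(N−1)…(N−6)] / (7! · N^7) = (1/7!) · 1 · (1 − 1/(10n)) · … · (1 − 6/(10n)). Each factor → 1 as N → ∞, so the limit is 1/7! = 1/5040.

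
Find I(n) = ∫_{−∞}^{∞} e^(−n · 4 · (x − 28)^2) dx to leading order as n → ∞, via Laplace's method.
I(n) = sqrt(π/(4n))

Here φ(x) = 4 · (x − 28)^2 has its unique minimum at x* = 28 with φ(x*) = 0 and φ''(x*) = 8. Laplace's method gives
  I(n) ~ e^(−n φ(x*)) · sqrt(2π / (n · φ''(x*))) = sqrt(2π / (8n)) = sqrt(π/(4n)).
This is exact: substituting u = (x − 28)·sqrt(4n) gives I(n) = (1/sqrt(4n)) ∫_{−∞}^{∞} e^(−u^2) du = sqrt(π/(4n)).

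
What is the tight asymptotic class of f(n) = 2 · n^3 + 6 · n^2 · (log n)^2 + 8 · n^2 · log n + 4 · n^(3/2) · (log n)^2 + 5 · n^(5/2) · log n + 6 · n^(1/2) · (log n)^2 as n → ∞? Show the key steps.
f(n) ∈ Θ(n^3)

Compare the terms by growth order. For large n, n^a · (log n)^b dominates n^a' · (log n)^b' iff a > a', or (a = a' and b > b'). Ranking the 6 terms shows the dominant one is 2 · n^3. Hence f(n) ∈ Θ(n^3).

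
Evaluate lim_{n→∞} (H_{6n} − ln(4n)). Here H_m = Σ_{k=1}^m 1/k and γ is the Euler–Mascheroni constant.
lim = ln(3/2) + γ

By Euler-Maclaurin, H_m = ln m + γ + O(1/m). So
  H_{6n} − ln(4n) = ln(6n) + γ − ln(4n) + O(1/n)
                       = ln(6/4) + γ + O(1/n).
Hence the limit is ln(6/4) + γ (= ln(3/2)).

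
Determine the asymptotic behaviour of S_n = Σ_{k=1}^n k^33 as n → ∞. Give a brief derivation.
S_n ~ n^34 / 34

By integral comparison (Euler-Maclaurin), Σ_{k=1}^n k^33 = ∫_0^n x^33 dx + O(n^33) = n^34/34 + O(n^33). (Equivalently, Faulhaber's formula gives the same leading term.)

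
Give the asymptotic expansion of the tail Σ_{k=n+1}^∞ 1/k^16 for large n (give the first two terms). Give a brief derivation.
Σ_{k>n} 1/k^16 = 1/(15 · n^15) − 1/(2 · n^16) + O(1/n^17)

Compare to the integral: ∫_{n}^∞ x^(−16) dx = [−x^(−15)/15]_{n}^∞ = 1/((16−1)·n^15). The Euler-Maclaurin correction adds −f(n)/2 = −1/(2·n^16). Euler-Maclaurin then gives
  Σ_{k>n} 1/k^16 = ∫_{n}^∞ dx/x^16 − 1/(2·n^16) + O(1/n^17).
(Equivalently this is ζ(16) − Σ_{k≤n} 1/k^16.)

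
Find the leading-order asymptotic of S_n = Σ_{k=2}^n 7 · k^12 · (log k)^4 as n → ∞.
S_n ~ 7 · n^13 · (log n)^4 / 13

By integral comparison, S_n = ∫_1^n 7 · x^12 · (log x)^4 dx + O(n^12 · (log n)^4). For the integral, the leading term of ∫_1^n x^12 (log x)^4 dx is n^13/13 · (log n)^4 (by repeated integration by parts; each step lowers the log-exponent and produces a relatively O(1/log n) correction). Hence S_n ~ 7 · n^13 · (log n)^4 / 13.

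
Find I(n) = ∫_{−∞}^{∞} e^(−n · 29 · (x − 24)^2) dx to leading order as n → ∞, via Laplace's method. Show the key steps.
I(n) = sqrt(π/(29n))

Here φ(x) = 29 · (x − 24)^2 has its unique minimum at x* = 24 with φ(x*) = 0 and φ''(x*) = 58. Laplace's method gives
  I(n) ~ e^(−n φ(x*)) · sqrt(2π / (n · φ''(x*))) = sqrt(2π / (58n)) = sqrt(π/(29n)).
This is exact: substituting u = (x − 24)·sqrt(29n) gives I(n) = (1/sqrt(29n)) ∫_{−∞}^{∞} e^(−u^2) du = sqrt(π/(29n)).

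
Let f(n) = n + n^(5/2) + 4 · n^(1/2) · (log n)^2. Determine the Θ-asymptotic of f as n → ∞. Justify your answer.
f(n) ∈ Θ(n^(5/2))

Compare the terms by growth order. For large n, n^a · (log n)^b dominates n^a' · (log n)^b' iff a > a', or (a = a' and b > b'). Ranking the 3 terms shows the dominant one is n^(5/2). Hence f(n) ∈ Θ(n^(5/2)).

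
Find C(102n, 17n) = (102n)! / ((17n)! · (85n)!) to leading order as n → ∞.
C(102n, 17n) ~ (46656/3125)^(17n) · sqrt(3/(5π·17n))

Write N = 17n. Apply Stirling to each factorial:
  (6N)! ~ sqrt(2π·6N) · (6N/e)^(6N),
  N! ~ sqrt(2π N) · (N/e)^N,
  (5N)! ~ sqrt(2π·5N) · (5N/e)^(5N).
The exponential factors combine to (6N)^(6N) / (N^N · (5N)^(5N)) = 6^(6N)/5^(5N) = (6^6/5^5)^N = (46656/3125)^N.
The square-root prefactors combine to sqrt(2π·6N) / (sqrt(2π N)·sqrt(2π·5N)) = sqrt(6 / (2π·5·N)) = sqrt(3/(5π·17n)).
Substituting N = 17n: C(102n, 17n) ~ (46656/3125)^(17n) · sqrt(3/(5π·17n)).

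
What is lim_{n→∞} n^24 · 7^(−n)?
lim = 0

Exponentials with base > 1 dominate every fixed polynomial: for any fixed c, n^c / 7^n → 0 as n → ∞ (e.g. by the ratio test, or by writing 7^n = e^(n ln 7) and noting e^(n ln 7) / n^c → ∞). Hence n^24 · 7^(−n) = n^24 / 7^n → 0.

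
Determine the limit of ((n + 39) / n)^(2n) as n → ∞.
lim = e^78

Rewrite as (1 + 39/n)^(2n). By the standard limit (1 + x/n)^n → e^x, we have (1 + 39/n)^n → e^39, and raising to the 2nd power gives e^78.
More precisely, ln[(1 + 39/n)^(2n)] = 2n · ln(1 + 39/n) = 2n · (39/n + O(1/n^2)) = 78 + O(1/n) → 78.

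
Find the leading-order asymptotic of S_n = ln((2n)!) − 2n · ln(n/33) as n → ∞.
S_n ~ 2n · (ln 66 − 1) + O(ln n)

Stirling: ln((2n)!) = 2n ln(2n) − 2n + O(ln n).
  S_n = 2n ln(2n) − 2n − 2n ln(n/33) + O(ln n)
      = 2n ln(2n) − 2n ln n + 2n ln 33 − 2n + O(ln n)
      = 2n ln 2 + 2n ln 33 − 2n + O(ln n)
      = 2n (ln 66 − 1) + O(ln n).
Numerically ln(66) − 1 ≈ 3.1897.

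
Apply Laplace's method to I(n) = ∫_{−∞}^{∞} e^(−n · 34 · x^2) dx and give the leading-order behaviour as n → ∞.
I(n) = sqrt(π/(34n))

Here φ(x) = 34 · x^2 has its unique minimum at x* = 0 with φ(x*) = 0 and φ''(x*) = 68. Laplace's method gives
  I(n) ~ e^(−n φ(x*)) · sqrt(2π / (n · φ''(x*))) = sqrt(2π / (68n)) = sqrt(π/(34n)).
This is exact: substituting u = (x − 0)·sqrt(34n) gives I(n) = (1/sqrt(34n)) ∫_{−∞}^{∞} e^(−u^2) du = sqrt(π/(34n)).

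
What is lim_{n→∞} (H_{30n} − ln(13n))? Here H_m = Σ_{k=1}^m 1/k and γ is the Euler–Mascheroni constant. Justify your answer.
lim = ln(30/13) + γ

By Euler-Maclaurin, H_m = ln m + γ + O(1/m). So
  H_{30n} − ln(13n) = ln(30n) + γ − ln(13n) + O(1/n)
                       = ln(30/13) + γ + O(1/n).
Hence the limit is ln(30/13) + γ.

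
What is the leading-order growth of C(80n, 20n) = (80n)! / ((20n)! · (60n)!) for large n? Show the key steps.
C(80n, 20n) ~ (256/27)^(20n) · sqrt(2/(3π·20n))

Write N = 20n. Apply Stirling to each factorial:
  (4N)! ~ sqrt(2π·4N) · (4N/e)^(4N),
  N! ~ sqrt(2π N) · (N/e)^N,
  (3N)! ~ sqrt(2π·3N) · (3N/e)^(3N).
The exponential factors combine to (4N)^(4N) / (N^N · (3N)^(3N)) = 4^(4N)/3^(3N) = (4^4/3^3)^N = (256/27)^N.
The square-root prefactors combine to sqrt(2π·4N) / (sqrt(2π N)·sqrt(2π·3N)) = sqrt(4 / (2π·3·N)) = sqrt(2/(3π·20n)).
Substituting N = 20n: C(80n, 20n) ~ (256/27)^(20n) · sqrt(2/(3π·20n)).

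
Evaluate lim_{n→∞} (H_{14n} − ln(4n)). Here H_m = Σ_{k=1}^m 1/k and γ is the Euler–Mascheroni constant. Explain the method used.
lim = ln(7/2) + γ

By Euler-Maclaurin, H_m = ln m + γ + O(1/m). So
  H_{14n} − ln(4n) = ln(14n) + γ − ln(4n) + O(1/n)
                       = ln(14/4) + γ + O(1/n).
Hence the limit is ln(14/4) + γ (= ln(7/2)).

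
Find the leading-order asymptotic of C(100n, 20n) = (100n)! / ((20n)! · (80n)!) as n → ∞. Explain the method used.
C(100n, 20n) ~ (3125/256)^(20n) · sqrt(5/(8π·20n))

Write N = 20n. Apply Stirling to each factorial:
  (5N)! ~ sqrt(2π·5N) · (5N/e)^(5N),
  N! ~ sqrt(2π N) · (N/e)^N,
  (4N)! ~ sqrt(2π·4N) · (4N/e)^(4N).
The exponential factors combine to (5N)^(5N) / (N^N · (4N)^(4N)) = 5^(5N)/4^(4N) = (5^5/4^4)^N = (3125/256)^N.
The square-root prefactors combine to sqrt(2π·5N) / (sqrt(2π N)·sqrt(2π·4N)) = sqrt(5 / (2π·4·N)) = sqrt(5/(8π·20n)).
Substituting N = 20n: C(100n, 20n) ~ (3125/256)^(20n) · sqrt(5/(8π·20n)).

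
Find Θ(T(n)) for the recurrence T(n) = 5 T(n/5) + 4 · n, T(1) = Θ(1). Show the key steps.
T(n) = Θ(n log n)

log_5 5 = 1, and f(n) = 4 · n = Θ(n^(log_5 5)). This is Case 2 of the master theorem: T(n) = Θ(f(n) · log n) = Θ(n log n).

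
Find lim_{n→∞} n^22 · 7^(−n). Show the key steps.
lim = 0

Exponentials with base > 1 dominate every fixed polynomial: for any fixed c, n^c / 7^n → 0 as n → ∞ (e.g. by the ratio test, or by writing 7^n = e^(n ln 7) and noting e^(n ln 7) / n^c → ∞). Hence n^22 · 7^(−n) = n^22 / 7^n → 0.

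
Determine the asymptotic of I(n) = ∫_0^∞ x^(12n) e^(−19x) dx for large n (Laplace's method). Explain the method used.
I(n) ~ (sqrt(2π·12n) / 19) · (12n/(19e))^(12n)

Write the integrand as exp(12n ln x − 19x) and set f(x) = 12n ln x − 19x. Then f'(x) = 12n/x − 19 = 0 at x* = 12n/19, and f''(x*) = −12n/x*^2 = −19^2/(12n). Laplace's method (interior maximum) gives
  I(n) ~ e^(f(x*)) · sqrt(2π / |f''(x*)|)
        = exp(12n ln(12n/19) − 12n) · sqrt(2π · 12n / 19^2)
        = (12n/19)^(12n) e^(−12n) · sqrt(2π·12n) / 19
        = (sqrt(2π·12n) / 19) · (12n/(19e))^(12n).
This matches Γ(12n+1)/19^(12n+1) with Stirling applied to Γ.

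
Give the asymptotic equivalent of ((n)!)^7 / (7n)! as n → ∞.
((n)!)^7/(7n)! ~ ((2π·n)^(6/2) / sqrt(7)) · 7^(−7·n)  →  0

Write N = n. Stirling: N! ~ sqrt(2π N)(N/e)^N and (7N)! ~ sqrt(2π·7N)·(7N/e)^(7N).
  (N!)^7/(7N)! ~ (2π N)^(7/2) (N/e)^(7N) / [sqrt(2π·7N) (7N/e)^(7N)]
     = (2π N)^(7/2) / sqrt(2π·7N) · (N/(7N))^(7N)
     = (2π N)^((7−1)/2) / sqrt(7) · 7^(−7N).
Since 7^7 > 1, the factor 7^(−7N) decays exponentially, so the ratio → 0. Substituting N = n gives the stated form.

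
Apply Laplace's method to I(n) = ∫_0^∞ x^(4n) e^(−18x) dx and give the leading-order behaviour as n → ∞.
I(n) ~ (sqrt(2π·4n) / 18) · (4n/(18e))^(4n)

Write the integrand as exp(4n ln x − 18x) and set f(x) = 4n ln x − 18x. Then f'(x) = 4n/x − 18 = 0 at x* = 4n/18, and f''(x*) = −4n/x*^2 = −18^2/(4n). Laplace's method (interior maximum) gives
  I(n) ~ e^(f(x*)) · sqrt(2π / |f''(x*)|)
        = exp(4n ln(4n/18) − 4n) · sqrt(2π · 4n / 18^2)
        = (4n/18)^(4n) e^(−4n) · sqrt(2π·4n) / 18
        = (sqrt(2π·4n) / 18) · (4n/(18e))^(4n).
This matches Γ(4n+1)/18^(4n+1) with Stirling applied to Γ.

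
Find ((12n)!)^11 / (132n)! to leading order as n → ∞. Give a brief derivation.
((12n)!)^11/(132n)! ~ ((2π·12n)^(10/2) / sqrt(11)) · 11^(−11·12n)  →  0

Write N = 12n. Stirling: N! ~ sqrt(2π N)(N/e)^N and (11N)! ~ sqrt(2π·11N)·(11N/e)^(11N).
  (N!)^11/(11N)! ~ (2π N)^(11/2) (N/e)^(11N) / [sqrt(2π·11N) (11N/e)^(11N)]
     = (2π N)^(11/2) / sqrt(2π·11N) · (N/(11N))^(11N)
     = (2π N)^((11−1)/2) / sqrt(11) · 11^(−11N).
Since 11^11 > 1, the factor 11^(−11N) decays exponentially, so the ratio → 0. Substituting N = 12n gives the stated form.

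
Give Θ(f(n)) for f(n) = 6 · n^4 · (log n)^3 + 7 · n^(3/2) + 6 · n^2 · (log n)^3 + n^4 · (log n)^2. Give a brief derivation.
f(n) ∈ Θ(n^4 · (log n)^3)

Compare the terms by growth order. For large n, n^a · (log n)^b dominates n^a' · (log n)^b' iff a > a', or (a = a' and b > b'). Ranking the 4 terms shows the dominant one is 6 · n^4 · (log n)^3. Hence f(n) ∈ Θ(n^4 · (log n)^3).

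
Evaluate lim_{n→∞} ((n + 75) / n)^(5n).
lim = e^375

Rewrite as (1 + 75/n)^(5n). By the standard limit (1 + x/n)^n → e^x, we have (1 + 75/n)^n → e^75, and raising to the 5th power gives e^375.
More precisely, ln[(1 + 75/n)^(5n)] = 5n · ln(1 + 75/n) = 5n · (75/n + O(1/n^2)) = 375 + O(1/n) → 375.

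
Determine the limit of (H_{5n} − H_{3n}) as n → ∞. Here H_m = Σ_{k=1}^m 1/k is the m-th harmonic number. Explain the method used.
lim = ln(5/3)

Euler-Maclaurin gives H_m = ln m + γ + 1/(2m) + O(1/m^2). The γ and O(1/m) terms cancel in the difference:
  H_{5n} − H_{3n} = ln(5n) − ln(3n) + O(1/n) = ln(5/3) + O(1/n).
Hence the limit is ln(5/3).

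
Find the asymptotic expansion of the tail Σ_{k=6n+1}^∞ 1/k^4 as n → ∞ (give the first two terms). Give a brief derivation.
Σ_{k>6n} 1/k^4 = 1/(3 · (6n)^3) − 1/(2 · (6n)^4) + O(1/(6n)^5)

Compare to the integral: ∫_{6n}^∞ x^(−4) dx = [−x^(−3)/3]_{6n}^∞ = 1/((4−1)·(6n)^3). The Euler-Maclaurin correction adds −f(6n)/2 = −1/(2·(6n)^4). Euler-Maclaurin then gives
  Σ_{k>6n} 1/k^4 = ∫_{6n}^∞ dx/x^4 − 1/(2·(6n)^4) + O(1/(6n)^5).
(Equivalently this is ζ(4) − Σ_{k≤6n} 1/k^4.)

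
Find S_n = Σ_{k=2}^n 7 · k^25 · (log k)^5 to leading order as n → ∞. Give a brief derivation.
S_n ~ 7 · n^26 · (log n)^5 / 26

By integral comparison, S_n = ∫_1^n 7 · x^25 · (log x)^5 dx + O(n^25 · (log n)^5). For the integral, the leading term of ∫_1^n x^25 (log x)^5 dx is n^26/26 · (log n)^5 (by repeated integration by parts; each step lowers the log-exponent and produces a relatively O(1/log n) correction). Hence S_n ~ 7 · n^26 · (log n)^5 / 26.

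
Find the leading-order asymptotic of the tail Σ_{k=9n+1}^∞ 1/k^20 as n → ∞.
Σ_{k>9n} 1/k^20 ~ 1/(19 · (9n)^19)

Compare to the integral: ∫_{9n}^∞ x^(−20) dx = [−x^(−19)/19]_{9n}^∞ = 1/((20−1)·(9n)^19). Euler-Maclaurin then gives
  Σ_{k>9n} 1/k^20 = ∫_{9n}^∞ dx/x^20 − 1/(2·(9n)^20) + O(1/(9n)^21).
(Equivalently this is ζ(20) − Σ_{k≤9n} 1/k^20.)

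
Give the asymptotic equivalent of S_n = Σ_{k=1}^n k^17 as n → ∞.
S_n ~ n^18 / 18

By integral comparison (Euler-Maclaurin), Σ_{k=1}^n k^17 = ∫_0^n x^17 dx + O(n^17) = n^18/18 + O(n^17). (Equivalently, Faulhaber's formula gives the same leading term.)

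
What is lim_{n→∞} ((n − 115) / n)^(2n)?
lim = e^(−230)

Rewrite as (1 − 115/n)^(2n). By the standard limit (1 + x/n)^n → e^x, we have (1 − 115/n)^n → e^(−115), and raising to the 2nd power gives e^(−230).
More precisely, ln[(1 − 115/n)^(2n)] = 2n · ln(1 − 115/n) = 2n · (-115/n + O(1/n^2)) = -230 + O(1/n) → -230.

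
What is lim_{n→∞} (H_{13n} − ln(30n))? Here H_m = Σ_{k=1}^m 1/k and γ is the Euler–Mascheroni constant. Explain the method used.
lim = ln(13/30) + γ

By Euler-Maclaurin, H_m = ln m + γ + O(1/m). So
  H_{13n} − ln(30n) = ln(13n) + γ − ln(30n) + O(1/n)
                       = ln(13/30) + γ + O(1/n).
Hence the limit is ln(13/30) + γ.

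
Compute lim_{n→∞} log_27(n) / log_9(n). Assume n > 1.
lim = ln(9) / ln(27) = log_27(9)

Change of base: log_27(n) = ln n / ln 27 and log_9(n) = ln n / ln 9. The ratio is (ln n / ln 27) · (ln 9 / ln n) = ln 9 / ln 27, a constant independent of n. So the limit is ln 9 / ln 27 = log_27(9).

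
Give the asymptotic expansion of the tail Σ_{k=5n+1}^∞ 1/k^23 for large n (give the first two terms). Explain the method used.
Σ_{k>5n} 1/k^23 = 1/(22 · (5n)^22) − 1/(2 · (5n)^23) + O(1/(5n)^24)

Compare to the integral: ∫_{5n}^∞ x^(−23) dx = [−x^(−22)/22]_{5n}^∞ = 1/((23−1)·(5n)^22). The Euler-Maclaurin correction adds −f(5n)/2 = −1/(2·(5n)^23). Euler-Maclaurin then gives
  Σ_{k>5n} 1/k^23 = ∫_{5n}^∞ dx/x^23 − 1/(2·(5n)^23) + O(1/(5n)^24).
(Equivalently this is ζ(23) − Σ_{k≤5n} 1/k^23.)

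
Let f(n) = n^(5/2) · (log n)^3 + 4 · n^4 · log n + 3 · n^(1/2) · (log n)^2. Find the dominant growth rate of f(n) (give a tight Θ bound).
f(n) ∈ Θ(n^4 · log n)

Compare the terms by growth order. For large n, n^a · (log n)^b dominates n^a' · (log n)^b' iff a > a', or (a = a' and b > b'). Ranking the 3 terms shows the dominant one is 4 · n^4 · log n. Hence f(n) ∈ Θ(n^4 · log n).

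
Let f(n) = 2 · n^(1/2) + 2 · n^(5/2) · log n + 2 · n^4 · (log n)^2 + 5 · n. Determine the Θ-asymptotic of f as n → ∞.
f(n) ∈ Θ(n^4 · (log n)^2)

Compare the terms by growth order. For large n, n^a · (log n)^b dominates n^a' · (log n)^b' iff a > a', or (a = a' and b > b'). Ranking the 4 terms shows the dominant one is 2 · n^4 · (log n)^2. Hence f(n) ∈ Θ(n^4 · (log n)^2).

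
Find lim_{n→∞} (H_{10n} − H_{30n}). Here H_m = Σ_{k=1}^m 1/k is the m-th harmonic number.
lim = ln(10/30) = −ln 3

Euler-Maclaurin gives H_m = ln m + γ + 1/(2m) + O(1/m^2). The γ and O(1/m) terms cancel in the difference:
  H_{10n} − H_{30n} = ln(10n) − ln(30n) + O(1/n) = ln(10/30) + O(1/n).
Hence the limit is ln(10/30) = −ln 3.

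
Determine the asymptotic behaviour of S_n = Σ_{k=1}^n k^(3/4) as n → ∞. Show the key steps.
S_n ~ (4/7) · n^(7/4)

Integral comparison: Σ_{k=1}^n k^(3/4) = ∫_0^n x^(3/4) dx + O(n^(3/4)). The integral is n^(1 + 3/4) / (1 + 3/4) = n^((3+4)/4) / ((3+4)/4) = (4/7) · n^(7/4).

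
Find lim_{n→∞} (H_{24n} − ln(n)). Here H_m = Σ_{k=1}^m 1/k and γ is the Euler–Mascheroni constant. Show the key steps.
lim = ln 24 + γ

By Euler-Maclaurin, H_m = ln m + γ + O(1/m). So
  H_{24n} − ln(n) = ln(24n) + γ − ln(n) + O(1/n)
                       = ln(24/1) + γ + O(1/n).
Hence the limit is ln(24/1) + γ.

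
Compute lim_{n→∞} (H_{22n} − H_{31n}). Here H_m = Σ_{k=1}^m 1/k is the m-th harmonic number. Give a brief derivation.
lim = ln(22/31)

Euler-Maclaurin gives H_m = ln m + γ + 1/(2m) + O(1/m^2). The γ and O(1/m) terms cancel in the difference:
  H_{22n} − H_{31n} = ln(22n) − ln(31n) + O(1/n) = ln(22/31) + O(1/n).
Hence the limit is ln(22/31).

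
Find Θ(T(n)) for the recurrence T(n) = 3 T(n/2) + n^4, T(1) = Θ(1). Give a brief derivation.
T(n) = Θ(n^4)

log_2 3 ≈ 1.585. f(n) = n^4 dominates n^(log_2 3) since 4 > 1.585, and the regularity condition a·f(n/b) = 3·(n/2)^4 = (3/16)·n^4 ≤ c·f(n) holds with c = 3/16 ≈ 0.188 < 1. So this is Case 3: T(n) = Θ(f(n)) = Θ(n^4).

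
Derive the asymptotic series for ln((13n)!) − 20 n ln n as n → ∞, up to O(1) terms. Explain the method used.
ln((13n)!) − 20 n ln n = −7 n ln n + 13(ln 13 − 1) n + (1/2) ln(2π·13n) + O(1/n)

Stirling: ln((13n)!) = 13n ln(13n) − 13n + (1/2) ln(2π·13n) + O(1/n).
Expand 13n ln(13n) = 13n (ln n + ln 13) = 13n ln n + 13n ln 13.
Subtract 20n ln n: leading term is (13 − 20) n ln n = −7 n ln n. The next term is 13n ln 13 − 13n = 13(ln 13 − 1) n. Then the (1/2) ln(2π·13n) correction.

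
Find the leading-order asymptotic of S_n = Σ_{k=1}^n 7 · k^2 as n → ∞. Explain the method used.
S_n ~ 7 · n^3 / 3

By integral comparison (Euler-Maclaurin), Σ_{k=1}^n 7 · k^2 = 7 · ∫_0^n x^2 dx + O(n^2) = 7 · n^3/3 + O(n^2). (Equivalently, Faulhaber's formula gives the same leading term.)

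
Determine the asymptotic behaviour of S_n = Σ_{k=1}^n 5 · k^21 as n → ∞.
S_n ~ 5 · n^22 / 22

By integral comparison (Euler-Maclaurin), Σ_{k=1}^n 5 · k^21 = 5 · ∫_0^n x^21 dx + O(n^21) = 5 · n^22/22 + O(n^21). (Equivalently, Faulhaber's formula gives the same leading term.)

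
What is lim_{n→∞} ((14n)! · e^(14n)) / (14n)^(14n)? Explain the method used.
lim = ∞

Stirling: (14n)! ~ sqrt(2π·14n) · (14n/e)^(14n). Hence
  (14n)! · e^(14n) / (14n)^(14n) ~ sqrt(2π·14n) = sqrt(2π·14) · sqrt(n) → ∞.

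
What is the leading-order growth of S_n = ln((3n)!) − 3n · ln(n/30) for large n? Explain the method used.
S_n ~ 3n · (ln 90 − 1) + O(ln n)

Stirling: ln((3n)!) = 3n ln(3n) − 3n + O(ln n).
  S_n = 3n ln(3n) − 3n − 3n ln(n/30) + O(ln n)
      = 3n ln(3n) − 3n ln n + 3n ln 30 − 3n + O(ln n)
      = 3n ln 3 + 3n ln 30 − 3n + O(ln n)
      = 3n (ln 90 − 1) + O(ln n).
Numerically ln(90) − 1 ≈ 3.4998.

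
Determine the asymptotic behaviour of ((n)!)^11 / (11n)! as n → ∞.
((n)!)^11/(11n)! ~ ((2π·n)^(10/2) / sqrt(11)) · 11^(−11·n)  →  0

Write N = n. Stirling: N! ~ sqrt(2π N)(N/e)^N and (11N)! ~ sqrt(2π·11N)·(11N/e)^(11N).
  (N!)^11/(11N)! ~ (2π N)^(11/2) (N/e)^(11N) / [sqrt(2π·11N) (11N/e)^(11N)]
     = (2π N)^(11/2) / sqrt(2π·11N) · (N/(11N))^(11N)
     = (2π N)^((11−1)/2) / sqrt(11) · 11^(−11N).
Since 11^11 > 1, the factor 11^(−11N) decays exponentially, so the ratio → 0. Substituting N = n gives the stated form.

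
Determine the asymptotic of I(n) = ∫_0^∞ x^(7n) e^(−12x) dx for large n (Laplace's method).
I(n) ~ (sqrt(2π·7n) / 12) · (7n/(12e))^(7n)

Write the integrand as exp(7n ln x − 12x) and set f(x) = 7n ln x − 12x. Then f'(x) = 7n/x − 12 = 0 at x* = 7n/12, and f''(x*) = −7n/x*^2 = −12^2/(7n). Laplace's method (interior maximum) gives
  I(n) ~ e^(f(x*)) · sqrt(2π / |f''(x*)|)
        = exp(7n ln(7n/12) − 7n) · sqrt(2π · 7n / 12^2)
        = (7n/12)^(7n) e^(−7n) · sqrt(2π·7n) / 12
        = (sqrt(2π·7n) / 12) · (7n/(12e))^(7n).
This matches Γ(7n+1)/12^(7n+1) with Stirling applied to Γ.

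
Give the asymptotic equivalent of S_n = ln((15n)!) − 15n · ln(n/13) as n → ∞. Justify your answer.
S_n ~ 15n · (ln 195 − 1) + O(ln n)

Stirling: ln((15n)!) = 15n ln(15n) − 15n + O(ln n).
  S_n = 15n ln(15n) − 15n − 15n ln(n/13) + O(ln n)
      = 15n ln(15n) − 15n ln n + 15n ln 13 − 15n + O(ln n)
      = 15n ln 15 + 15n ln 13 − 15n + O(ln n)
      = 15n (ln 195 − 1) + O(ln n).
Numerically ln(195) − 1 ≈ 4.2730.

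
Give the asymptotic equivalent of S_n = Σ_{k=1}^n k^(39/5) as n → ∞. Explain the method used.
S_n ~ (5/44) · n^(44/5)

Integral comparison: Σ_{k=1}^n k^(39/5) = ∫_0^n x^(39/5) dx + O(n^(39/5)). The integral is n^(1 + 39/5) / (1 + 39/5) = n^((39+5)/5) / ((39+5)/5) = (5/44) · n^(44/5).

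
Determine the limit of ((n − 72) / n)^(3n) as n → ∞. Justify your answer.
lim = e^(−216)

Rewrite as (1 − 72/n)^(3n). By the standard limit (1 + x/n)^n → e^x, we have (1 − 72/n)^n → e^(−72), and raising to the 3rd power gives e^(−216).
More precisely, ln[(1 − 72/n)^(3n)] = 3n · ln(1 − 72/n) = 3n · (-72/n + O(1/n^2)) = -216 + O(1/n) → -216.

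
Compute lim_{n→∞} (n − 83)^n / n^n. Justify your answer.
lim = e^(−83)

Rewrite as (1 − 83/n)^(n). By the standard limit (1 + x/n)^n → e^x, we have (1 − 83/n)^n → e^(−83), and raising to the 1st power gives e^(−83).
More precisely, ln[(1 − 83/n)^(n)] = n · ln(1 − 83/n) = n · (-83/n + O(1/n^2)) = -83 + O(1/n) → -83.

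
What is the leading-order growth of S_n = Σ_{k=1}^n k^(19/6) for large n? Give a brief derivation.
S_n ~ (6/25) · n^(25/6)

Integral comparison: Σ_{k=1}^n k^(19/6) = ∫_0^n x^(19/6) dx + O(n^(19/6)). The integral is n^(1 + 19/6) / (1 + 19/6) = n^((19+6)/6) / ((19+6)/6) = (6/25) · n^(25/6).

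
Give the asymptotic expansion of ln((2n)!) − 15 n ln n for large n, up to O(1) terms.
ln((2n)!) − 15 n ln n = −13 n ln n + 2(ln 2 − 1) n + (1/2) ln(2π·2n) + O(1/n)

Stirling: ln((2n)!) = 2n ln(2n) − 2n + (1/2) ln(2π·2n) + O(1/n).
Expand 2n ln(2n) = 2n (ln n + ln 2) = 2n ln n + 2n ln 2.
Subtract 15n ln n: leading term is (2 − 15) n ln n = −13 n ln n. The next term is 2n ln 2 − 2n = 2(ln 2 − 1) n. Then the (1/2) ln(2π·2n) correction.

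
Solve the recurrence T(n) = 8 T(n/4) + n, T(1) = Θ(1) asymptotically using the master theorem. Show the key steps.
T(n) = Θ(n^(log_4 8))

Master theorem: compare f(n) = n to n^(log_4 8) where log_4 8 ≈ 1.500. Since 1 < log_4 8, we have f(n) = O(n^(log_4 8 − ε)) for some ε > 0 — Case 1. Hence T(n) = Θ(n^(log_4 8)).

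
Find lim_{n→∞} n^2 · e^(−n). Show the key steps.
lim = 0

Exponentials with base > 1 dominate every fixed polynomial: for any fixed c, n^c / e^n → 0 as n → ∞ (e.g. by the ratio test, or since e^n grows faster than any power of n). Hence n^2 · e^(−n) = n^2 / e^n → 0.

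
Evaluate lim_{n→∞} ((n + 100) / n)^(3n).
lim = e^300

Rewrite as (1 + 100/n)^(3n). By the standard limit (1 + x/n)^n → e^x, we have (1 + 100/n)^n → e^100, and raising to the 3rd power gives e^300.
More precisely, ln[(1 + 100/n)^(3n)] = 3n · ln(1 + 100/n) = 3n · (100/n + O(1/n^2)) = 300 + O(1/n) → 300.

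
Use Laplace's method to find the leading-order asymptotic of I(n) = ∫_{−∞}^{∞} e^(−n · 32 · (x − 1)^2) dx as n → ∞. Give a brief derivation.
I(n) = sqrt(π/(32n))

Here φ(x) = 32 · (x − 1)^2 has its unique minimum at x* = 1 with φ(x*) = 0 and φ''(x*) = 64. Laplace's method gives
  I(n) ~ e^(−n φ(x*)) · sqrt(2π / (n · φ''(x*))) = sqrt(2π / (64n)) = sqrt(π/(32n)).
This is exact: substituting u = (x − 1)·sqrt(32n) gives I(n) = (1/sqrt(32n)) ∫_{−∞}^{∞} e^(−u^2) du = sqrt(π/(32n)).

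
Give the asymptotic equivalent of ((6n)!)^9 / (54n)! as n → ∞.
((6n)!)^9/(54n)! ~ ((2π·6n)^(8/2) / 3) · 9^(−9·6n)  →  0

Write N = 6n. Stirling: N! ~ sqrt(2π N)(N/e)^N and (9N)! ~ sqrt(2π·9N)·(9N/e)^(9N).
  (N!)^9/(9N)! ~ (2π N)^(9/2) (N/e)^(9N) / [sqrt(2π·9N) (9N/e)^(9N)]
     = (2π N)^(9/2) / sqrt(2π·9N) · (N/(9N))^(9N)
     = (2π N)^((9−1)/2) / 3 · 9^(−9N).
Since 9^9 > 1, the factor 9^(−9N) decays exponentially, so the ratio → 0. Substituting N = 6n gives the stated form.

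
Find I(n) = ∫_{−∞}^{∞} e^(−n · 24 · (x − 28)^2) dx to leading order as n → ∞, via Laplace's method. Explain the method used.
I(n) = sqrt(π/(24n))

Here φ(x) = 24 · (x − 28)^2 has its unique minimum at x* = 28 with φ(x*) = 0 and φ''(x*) = 48. Laplace's method gives
  I(n) ~ e^(−n φ(x*)) · sqrt(2π / (n · φ''(x*))) = sqrt(2π / (48n)) = sqrt(π/(24n)).
This is exact: substituting u = (x − 28)·sqrt(24n) gives I(n) = (1/sqrt(24n)) ∫_{−∞}^{∞} e^(−u^2) du = sqrt(π/(24n)).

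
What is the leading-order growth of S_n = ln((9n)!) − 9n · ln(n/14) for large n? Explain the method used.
S_n ~ 9n · (ln 126 − 1) + O(ln n)

Stirling: ln((9n)!) = 9n ln(9n) − 9n + O(ln n).
  S_n = 9n ln(9n) − 9n − 9n ln(n/14) + O(ln n)
      = 9n ln(9n) − 9n ln n + 9n ln 14 − 9n + O(ln n)
      = 9n ln 9 + 9n ln 14 − 9n + O(ln n)
      = 9n (ln 126 − 1) + O(ln n).
Numerically ln(126) − 1 ≈ 3.8363.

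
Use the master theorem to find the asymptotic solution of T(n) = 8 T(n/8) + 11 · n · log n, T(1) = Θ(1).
T(n) = Θ(n · (log n)^2)

Here log_8 8 = 1 and f(n) = 11 · n · log n = Θ(n^(log_8 8) · (log n)^1). This is the extended Case 2 of the master theorem (f matches the critical exponent up to log factors), giving T(n) = Θ(n^(log_8 8) · (log n)^(1+1)) = Θ(n · (log n)^2).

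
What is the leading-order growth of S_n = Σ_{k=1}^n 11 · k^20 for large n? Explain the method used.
S_n ~ 11 · n^21 / 21

By integral comparison (Euler-Maclaurin), Σ_{k=1}^n 11 · k^20 = 11 · ∫_0^n x^20 dx + O(n^20) = 11 · n^21/21 + O(n^20). (Equivalently, Faulhaber's formula gives the same leading term.)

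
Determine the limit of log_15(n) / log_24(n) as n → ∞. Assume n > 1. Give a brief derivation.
lim = ln(24) / ln(15) = log_15(24)

Change of base: log_15(n) = ln n / ln 15 and log_24(n) = ln n / ln 24. The ratio is (ln n / ln 15) · (ln 24 / ln n) = ln 24 / ln 15, a constant independent of n. So the limit is ln 24 / ln 15 = log_15(24).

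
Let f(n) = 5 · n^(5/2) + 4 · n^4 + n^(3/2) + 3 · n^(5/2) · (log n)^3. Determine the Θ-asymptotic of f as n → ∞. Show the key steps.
f(n) ∈ Θ(n^4)

Compare the terms by growth order. For large n, n^a · (log n)^b dominates n^a' · (log n)^b' iff a > a', or (a = a' and b > b'). Ranking the 4 terms shows the dominant one is 4 · n^4. Hence f(n) ∈ Θ(n^4).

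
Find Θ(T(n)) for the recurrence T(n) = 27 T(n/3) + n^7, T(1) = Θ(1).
T(n) = Θ(n^7)

log_3 27 ≈ 3.000. f(n) = n^7 dominates n^(log_3 27) since 7 > 3.000, and the regularity condition a·f(n/b) = 27·(n/3)^7 = (27/2187)·n^7 ≤ c·f(n) holds with c = 27/2187 ≈ 0.0123 < 1. So this is Case 3: T(n) = Θ(f(n)) = Θ(n^7).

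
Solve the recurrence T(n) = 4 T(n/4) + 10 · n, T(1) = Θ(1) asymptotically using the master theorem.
T(n) = Θ(n log n)

log_4 4 = 1, and f(n) = 10 · n = Θ(n^(log_4 4)). This is Case 2 of the master theorem: T(n) = Θ(f(n) · log n) = Θ(n log n).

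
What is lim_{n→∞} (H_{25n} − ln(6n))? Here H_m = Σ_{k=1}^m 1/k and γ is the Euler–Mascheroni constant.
lim = ln(25/6) + γ

By Euler-Maclaurin, H_m = ln m + γ + O(1/m). So
  H_{25n} − ln(6n) = ln(25n) + γ − ln(6n) + O(1/n)
                       = ln(25/6) + γ + O(1/n).
Hence the limit is ln(25/6) + γ.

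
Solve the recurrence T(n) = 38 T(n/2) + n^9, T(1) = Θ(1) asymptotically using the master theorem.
T(n) = Θ(n^9)

log_2 38 ≈ 5.248. f(n) = n^9 dominates n^(log_2 38) since 9 > 5.248, and the regularity condition a·f(n/b) = 38·(n/2)^9 = (38/512)·n^9 ≤ c·f(n) holds with c = 38/512 ≈ 0.0742 < 1. So this is Case 3: T(n) = Θ(f(n)) = Θ(n^9).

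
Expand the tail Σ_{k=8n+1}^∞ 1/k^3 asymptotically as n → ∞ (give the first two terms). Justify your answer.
Σ_{k>8n} 1/k^3 = 1/(2 · (8n)^2) − 1/(2 · (8n)^3) + O(1/(8n)^4)

Compare to the integral: ∫_{8n}^∞ x^(−3) dx = [−x^(−2)/2]_{8n}^∞ = 1/((3−1)·(8n)^2). The Euler-Maclaurin correction adds −f(8n)/2 = −1/(2·(8n)^3). Euler-Maclaurin then gives
  Σ_{k>8n} 1/k^3 = ∫_{8n}^∞ dx/x^3 − 1/(2·(8n)^3) + O(1/(8n)^4).
(Equivalently this is ζ(3) − Σ_{k≤8n} 1/k^3.)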